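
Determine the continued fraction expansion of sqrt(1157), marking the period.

Write x_i = (sqrt(1157) + m_i)/d_i with (m_0, d_0) = (0, 1). a_0 = floor(sqrt(1157)) = 34, since 34^2 = 1156 <= 1157 < 1225 = 35^2.
Iterate m_{i+1} = d_i*a_i - m_i, d_{i+1} = (1157 - m_{i+1}^2)/d_i, a_{i+1} = floor((a_0 + m_{i+1})/d_{i+1}):
  m_1 = 1*34 - 0 = 34, d_1 = (1157 - 34^2)/1 = 1/1 = 1, a_1 = floor((34 + 34)/1) = 68.
  m_2 = 1*68 - 34 = 34, d_2 = (1157 - 34^2)/1 = 1/1 = 1: (m_2, d_2) = (m_1, d_1) = (34, 1), so from here the quotient a_1 repeats; the period length is 1.
Hence the expansion of sqrt(1157) is a_0 = 34 followed by the repeating block 68 (period 1).

[34; (68)]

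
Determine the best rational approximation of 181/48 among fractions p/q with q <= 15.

49/13

Expand x = 181/48 as a continued fraction with the Euclidean algorithm:
  181 = 3*48 + 37, so a_0 = 3.
  48 = 1*37 + 11, so a_1 = 1.
  37 = 3*11 + 4, so a_2 = 3.
  11 = 2*4 + 3, so a_3 = 2.
  4 = 1*3 + 1, so a_4 = 1.
  3 = 3*1 + 0, so a_5 = 3.
so x = [3; 1, 3, 2, 1, 3].
Convergents (p_i = a_i*p_{i-1} + p_{i-2}, q_i = a_i*q_{i-1} + q_{i-2} with p_{-2}=0, p_{-1}=1, q_{-2}=1, q_{-1}=0), until the denominator exceeds 15:
  i=0: a_0=3, p_0 = 3*1 + 0 = 3, q_0 = 3*0 + 1 = 1.
  i=1: a_1=1, p_1 = 1*3 + 1 = 4, q_1 = 1*1 + 0 = 1.
  i=2: a_2=3, p_2 = 3*4 + 3 = 15, q_2 = 3*1 + 1 = 4.
  i=3: a_3=2, p_3 = 2*15 + 4 = 34, q_3 = 2*4 + 1 = 9.
  i=4: a_4=1, p_4 = 1*34 + 15 = 49, q_4 = 1*9 + 4 = 13.
  i=5: a_5=3, p_5 = 3*49 + 34 = 181, q_5 = 3*13 + 9 = 48.
q_5 = 48 > 15, so the last convergent with denominator <= 15 is p_4/q_4 = 49/13.
The closest fraction with denominator <= 15 is either p_4/q_4 or the intermediate fraction (k*p_4 + p_3)/(k*q_4 + q_3) with the largest k >= 1 whose denominator stays <= 15; these approach x as k grows, and every other convergent or intermediate fraction in range is farther away.
Largest k: floor((15 - q_3)/q_4) = floor((15 - 9)/13) = 0.
Since k = 0, no intermediate fraction beyond p_4/q_4 has denominator <= 15, so the convergent 49/13 is the closest (its error is |181*13 - 49*48|/(48*13) = 1/624).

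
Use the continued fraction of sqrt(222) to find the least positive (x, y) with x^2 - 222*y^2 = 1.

(x, y) = (149, 10)

First expand sqrt(222) as a continued fraction. With x_i = (sqrt(222) + m_i)/d_i and (m_0, d_0) = (0, 1): a_0 = floor(sqrt(222)) = 14, since 14^2 = 196 <= 222 < 225 = 15^2.
Iterate m_{i+1} = d_i*a_i - m_i, d_{i+1} = (222 - m_{i+1}^2)/d_i, a_{i+1} = floor((a_0 + m_{i+1})/d_{i+1}):
  m_1 = 1*14 - 0 = 14, d_1 = (222 - 14^2)/1 = 26/1 = 26, a_1 = floor((14 + 14)/26) = 1.
  m_2 = 26*1 - 14 = 12, d_2 = (222 - 12^2)/26 = 78/26 = 3, a_2 = floor((14 + 12)/3) = 8.
  m_3 = 3*8 - 12 = 12, d_3 = (222 - 12^2)/3 = 78/3 = 26, a_3 = floor((14 + 12)/26) = 1.
  m_4 = 26*1 - 12 = 14, d_4 = (222 - 14^2)/26 = 26/26 = 1, a_4 = floor((14 + 14)/1) = 28.
  m_5 = 1*28 - 14 = 14, d_5 = (222 - 14^2)/1 = 26/1 = 26: (m_5, d_5) = (m_1, d_1) = (14, 26), so from here the quotients repeat a_1, ..., a_4; the period length is 4.
So sqrt(222) = [14; (1, 8, 1, 28)] with period length k = 4.
k is even, so the fundamental solution of x^2 - 222y^2 = 1 is (p_{k-1}, q_{k-1}) = (p_3, q_3); compute convergents through index 3.
Convergents (p_i = a_i*p_{i-1} + p_{i-2}, q_i = a_i*q_{i-1} + q_{i-2} with p_{-2}=0, p_{-1}=1, q_{-2}=1, q_{-1}=0):
  i=0: a_0=14, p_0 = 14*1 + 0 = 14, q_0 = 14*0 + 1 = 1.
  i=1: a_1=1, p_1 = 1*14 + 1 = 15, q_1 = 1*1 + 0 = 1.
  i=2: a_2=8, p_2 = 8*15 + 14 = 134, q_2 = 8*1 + 1 = 9.
  i=3: a_3=1, p_3 = 1*134 + 15 = 149, q_3 = 1*9 + 1 = 10.
Check: 149^2 - 222*10^2 = 22201 - 22200 = 1, so (x, y) = (149, 10) solves the equation, and by the theorem it is the least positive solution.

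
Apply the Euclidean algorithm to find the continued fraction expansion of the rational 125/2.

Run the Euclidean algorithm on 125 and 2; the successive quotients are the partial quotients a_0, a_1, ... (each step inverts the fractional part left over by the previous one):
  125 = 62*2 + 1, so a_0 = 62.
  2 = 2*1 + 0, so a_1 = 2.
The remainder reaches 0 after 2 divisions, so the expansion has 2 partial quotients, read off in order.

[62; 2]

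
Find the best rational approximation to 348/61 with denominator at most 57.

251/44

Expand x = 348/61 as a continued fraction with the Euclidean algorithm:
  348 = 5*61 + 43, so a_0 = 5.
  61 = 1*43 + 18, so a_1 = 1.
  43 = 2*18 + 7, so a_2 = 2.
  18 = 2*7 + 4, so a_3 = 2.
  7 = 1*4 + 3, so a_4 = 1.
  4 = 1*3 + 1, so a_5 = 1.
  3 = 3*1 + 0, so a_6 = 3.
so x = [5; 1, 2, 2, 1, 1, 3].
Convergents (p_i = a_i*p_{i-1} + p_{i-2}, q_i = a_i*q_{i-1} + q_{i-2} with p_{-2}=0, p_{-1}=1, q_{-2}=1, q_{-1}=0), until the denominator exceeds 57:
  i=0: a_0=5, p_0 = 5*1 + 0 = 5, q_0 = 5*0 + 1 = 1.
  i=1: a_1=1, p_1 = 1*5 + 1 = 6, q_1 = 1*1 + 0 = 1.
  i=2: a_2=2, p_2 = 2*6 + 5 = 17, q_2 = 2*1 + 1 = 3.
  i=3: a_3=2, p_3 = 2*17 + 6 = 40, q_3 = 2*3 + 1 = 7.
  i=4: a_4=1, p_4 = 1*40 + 17 = 57, q_4 = 1*7 + 3 = 10.
  i=5: a_5=1, p_5 = 1*57 + 40 = 97, q_5 = 1*10 + 7 = 17.
  i=6: a_6=3, p_6 = 3*97 + 57 = 348, q_6 = 3*17 + 10 = 61.
q_6 = 61 > 57, so the last convergent with denominator <= 57 is p_5/q_5 = 97/17.
The closest fraction with denominator <= 57 is either p_5/q_5 or the intermediate fraction (k*p_5 + p_4)/(k*q_5 + q_4) with the largest k >= 1 whose denominator stays <= 57; these approach x as k grows, and every other convergent or intermediate fraction in range is farther away.
Largest k: floor((57 - q_4)/q_5) = floor((57 - 10)/17) = 2.
That gives (2*97 + 57)/(2*17 + 10) = 251/44.
Compare the errors: |x - 97/17| = |348*17 - 97*61|/(61*17) = 1/1037, and |x - 251/44| = |348*44 - 251*61|/(61*44) = 1/2684.
Cross-multiplying, 1*1037 = 1037 < 2684 = 1*2684, so 1/2684 is smaller: the intermediate fraction 251/44 is closer to x than 97/17.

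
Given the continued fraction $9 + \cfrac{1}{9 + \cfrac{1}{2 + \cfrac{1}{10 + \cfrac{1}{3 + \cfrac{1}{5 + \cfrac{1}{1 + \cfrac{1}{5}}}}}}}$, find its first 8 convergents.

Using the convergent recurrence p_i = a_i*p_{i-1} + p_{i-2}, q_i = a_i*q_{i-1} + q_{i-2} with p_{-2}=0, p_{-1}=1, q_{-2}=1, q_{-1}=0:
  i=0: a_0=9, p_0 = 9*1 + 0 = 9, q_0 = 9*0 + 1 = 1.
  i=1: a_1=9, p_1 = 9*9 + 1 = 82, q_1 = 9*1 + 0 = 9.
  i=2: a_2=2, p_2 = 2*82 + 9 = 173, q_2 = 2*9 + 1 = 19.
  i=3: a_3=10, p_3 = 10*173 + 82 = 1812, q_3 = 10*19 + 9 = 199.
  i=4: a_4=3, p_4 = 3*1812 + 173 = 5609, q_4 = 3*199 + 19 = 616.
  i=5: a_5=5, p_5 = 5*5609 + 1812 = 29857, q_5 = 5*616 + 199 = 3279.
  i=6: a_6=1, p_6 = 1*29857 + 5609 = 35466, q_6 = 1*3279 + 616 = 3895.
  i=7: a_7=5, p_7 = 5*35466 + 29857 = 207187, q_7 = 5*3895 + 3279 = 22754.

9/1, 82/9, 173/19, 1812/199, 5609/616, 29857/3279, 35466/3895, 207187/22754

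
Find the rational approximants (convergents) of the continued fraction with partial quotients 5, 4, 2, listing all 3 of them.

5/1, 21/4, 47/9

Using the convergent recurrence p_i = a_i*p_{i-1} + p_{i-2}, q_i = a_i*q_{i-1} + q_{i-2} with p_{-2}=0, p_{-1}=1, q_{-2}=1, q_{-1}=0:
  i=0: a_0=5, p_0 = 5*1 + 0 = 5, q_0 = 5*0 + 1 = 1.
  i=1: a_1=4, p_1 = 4*5 + 1 = 21, q_1 = 4*1 + 0 = 4.
  i=2: a_2=2, p_2 = 2*21 + 5 = 47, q_2 = 2*4 + 1 = 9.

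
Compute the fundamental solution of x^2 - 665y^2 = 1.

(x, y) = (13719, 532)

First expand sqrt(665) as a continued fraction. With x_i = (sqrt(665) + m_i)/d_i and (m_0, d_0) = (0, 1): a_0 = floor(sqrt(665)) = 25, since 25^2 = 625 <= 665 < 676 = 26^2.
Iterate m_{i+1} = d_i*a_i - m_i, d_{i+1} = (665 - m_{i+1}^2)/d_i, a_{i+1} = floor((a_0 + m_{i+1})/d_{i+1}):
  m_1 = 1*25 - 0 = 25, d_1 = (665 - 25^2)/1 = 40/1 = 40, a_1 = floor((25 + 25)/40) = 1.
  m_2 = 40*1 - 25 = 15, d_2 = (665 - 15^2)/40 = 440/40 = 11, a_2 = floor((25 + 15)/11) = 3.
  m_3 = 11*3 - 15 = 18, d_3 = (665 - 18^2)/11 = 341/11 = 31, a_3 = floor((25 + 18)/31) = 1.
  m_4 = 31*1 - 18 = 13, d_4 = (665 - 13^2)/31 = 496/31 = 16, a_4 = floor((25 + 13)/16) = 2.
  m_5 = 16*2 - 13 = 19, d_5 = (665 - 19^2)/16 = 304/16 = 19, a_5 = floor((25 + 19)/19) = 2.
  m_6 = 19*2 - 19 = 19, d_6 = (665 - 19^2)/19 = 304/19 = 16, a_6 = floor((25 + 19)/16) = 2.
  m_7 = 16*2 - 19 = 13, d_7 = (665 - 13^2)/16 = 496/16 = 31, a_7 = floor((25 + 13)/31) = 1.
  m_8 = 31*1 - 13 = 18, d_8 = (665 - 18^2)/31 = 341/31 = 11, a_8 = floor((25 + 18)/11) = 3.
  m_9 = 11*3 - 18 = 15, d_9 = (665 - 15^2)/11 = 440/11 = 40, a_9 = floor((25 + 15)/40) = 1.
  m_10 = 40*1 - 15 = 25, d_10 = (665 - 25^2)/40 = 40/40 = 1, a_10 = floor((25 + 25)/1) = 50.
  m_11 = 1*50 - 25 = 25, d_11 = (665 - 25^2)/1 = 40/1 = 40: (m_11, d_11) = (m_1, d_1) = (25, 40), so from here the quotients repeat a_1, ..., a_10; the period length is 10.
So sqrt(665) = [25; (1, 3, 1, 2, 2, 2, 1, 3, 1, 50)] with period length k = 10.
k is even, so the fundamental solution of x^2 - 665y^2 = 1 is (p_{k-1}, q_{k-1}) = (p_9, q_9); compute convergents through index 9.
Convergents (p_i = a_i*p_{i-1} + p_{i-2}, q_i = a_i*q_{i-1} + q_{i-2} with p_{-2}=0, p_{-1}=1, q_{-2}=1, q_{-1}=0):
  i=0: a_0=25, p_0 = 25*1 + 0 = 25, q_0 = 25*0 + 1 = 1.
  i=1: a_1=1, p_1 = 1*25 + 1 = 26, q_1 = 1*1 + 0 = 1.
  i=2: a_2=3, p_2 = 3*26 + 25 = 103, q_2 = 3*1 + 1 = 4.
  i=3: a_3=1, p_3 = 1*103 + 26 = 129, q_3 = 1*4 + 1 = 5.
  i=4: a_4=2, p_4 = 2*129 + 103 = 361, q_4 = 2*5 + 4 = 14.
  i=5: a_5=2, p_5 = 2*361 + 129 = 851, q_5 = 2*14 + 5 = 33.
  i=6: a_6=2, p_6 = 2*851 + 361 = 2063, q_6 = 2*33 + 14 = 80.
  i=7: a_7=1, p_7 = 1*2063 + 851 = 2914, q_7 = 1*80 + 33 = 113.
  i=8: a_8=3, p_8 = 3*2914 + 2063 = 10805, q_8 = 3*113 + 80 = 419.
  i=9: a_9=1, p_9 = 1*10805 + 2914 = 13719, q_9 = 1*419 + 113 = 532.
Check: 13719^2 - 665*532^2 = 188210961 - 188210960 = 1, so (x, y) = (13719, 532) solves the equation, and by the theorem it is the least positive solution.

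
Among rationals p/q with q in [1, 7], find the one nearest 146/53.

11/4

Expand x = 146/53 as a continued fraction with the Euclidean algorithm:
  146 = 2*53 + 40, so a_0 = 2.
  53 = 1*40 + 13, so a_1 = 1.
  40 = 3*13 + 1, so a_2 = 3.
  13 = 13*1 + 0, so a_3 = 13.
so x = [2; 1, 3, 13].
Convergents (p_i = a_i*p_{i-1} + p_{i-2}, q_i = a_i*q_{i-1} + q_{i-2} with p_{-2}=0, p_{-1}=1, q_{-2}=1, q_{-1}=0), until the denominator exceeds 7:
  i=0: a_0=2, p_0 = 2*1 + 0 = 2, q_0 = 2*0 + 1 = 1.
  i=1: a_1=1, p_1 = 1*2 + 1 = 3, q_1 = 1*1 + 0 = 1.
  i=2: a_2=3, p_2 = 3*3 + 2 = 11, q_2 = 3*1 + 1 = 4.
  i=3: a_3=13, p_3 = 13*11 + 3 = 146, q_3 = 13*4 + 1 = 53.
q_3 = 53 > 7, so the last convergent with denominator <= 7 is p_2/q_2 = 11/4.
The closest fraction with denominator <= 7 is either p_2/q_2 or the intermediate fraction (k*p_2 + p_1)/(k*q_2 + q_1) with the largest k >= 1 whose denominator stays <= 7; these approach x as k grows, and every other convergent or intermediate fraction in range is farther away.
Largest k: floor((7 - q_1)/q_2) = floor((7 - 1)/4) = 1.
That gives (1*11 + 3)/(1*4 + 1) = 14/5.
Compare the errors: |x - 11/4| = |146*4 - 11*53|/(53*4) = 1/212, and |x - 14/5| = |146*5 - 14*53|/(53*5) = 12/265.
Cross-multiplying, 1*265 = 265 < 2544 = 12*212, so 1/212 is smaller: the convergent 11/4 is closer to x than 14/5.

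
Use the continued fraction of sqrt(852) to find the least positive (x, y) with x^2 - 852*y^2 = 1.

First expand sqrt(852) as a continued fraction. With x_i = (sqrt(852) + m_i)/d_i and (m_0, d_0) = (0, 1): a_0 = floor(sqrt(852)) = 29, since 29^2 = 841 <= 852 < 900 = 30^2.
Iterate m_{i+1} = d_i*a_i - m_i, d_{i+1} = (852 - m_{i+1}^2)/d_i, a_{i+1} = floor((a_0 + m_{i+1})/d_{i+1}):
  m_1 = 1*29 - 0 = 29, d_1 = (852 - 29^2)/1 = 11/1 = 11, a_1 = floor((29 + 29)/11) = 5.
  m_2 = 11*5 - 29 = 26, d_2 = (852 - 26^2)/11 = 176/11 = 16, a_2 = floor((29 + 26)/16) = 3.
  m_3 = 16*3 - 26 = 22, d_3 = (852 - 22^2)/16 = 368/16 = 23, a_3 = floor((29 + 22)/23) = 2.
  m_4 = 23*2 - 22 = 24, d_4 = (852 - 24^2)/23 = 276/23 = 12, a_4 = floor((29 + 24)/12) = 4.
  m_5 = 12*4 - 24 = 24, d_5 = (852 - 24^2)/12 = 276/12 = 23, a_5 = floor((29 + 24)/23) = 2.
  m_6 = 23*2 - 24 = 22, d_6 = (852 - 22^2)/23 = 368/23 = 16, a_6 = floor((29 + 22)/16) = 3.
  m_7 = 16*3 - 22 = 26, d_7 = (852 - 26^2)/16 = 176/16 = 11, a_7 = floor((29 + 26)/11) = 5.
  m_8 = 11*5 - 26 = 29, d_8 = (852 - 29^2)/11 = 11/11 = 1, a_8 = floor((29 + 29)/1) = 58.
  m_9 = 1*58 - 29 = 29, d_9 = (852 - 29^2)/1 = 11/1 = 11: (m_9, d_9) = (m_1, d_1) = (29, 11), so from here the quotients repeat a_1, ..., a_8; the period length is 8.
So sqrt(852) = [29; (5, 3, 2, 4, 2, 3, 5, 58)] with period length k = 8.
k is even, so the fundamental solution of x^2 - 852y^2 = 1 is (p_{k-1}, q_{k-1}) = (p_7, q_7); compute convergents through index 7.
Convergents (p_i = a_i*p_{i-1} + p_{i-2}, q_i = a_i*q_{i-1} + q_{i-2} with p_{-2}=0, p_{-1}=1, q_{-2}=1, q_{-1}=0):
  i=0: a_0=29, p_0 = 29*1 + 0 = 29, q_0 = 29*0 + 1 = 1.
  i=1: a_1=5, p_1 = 5*29 + 1 = 146, q_1 = 5*1 + 0 = 5.
  i=2: a_2=3, p_2 = 3*146 + 29 = 467, q_2 = 3*5 + 1 = 16.
  i=3: a_3=2, p_3 = 2*467 + 146 = 1080, q_3 = 2*16 + 5 = 37.
  i=4: a_4=4, p_4 = 4*1080 + 467 = 4787, q_4 = 4*37 + 16 = 164.
  i=5: a_5=2, p_5 = 2*4787 + 1080 = 10654, q_5 = 2*164 + 37 = 365.
  i=6: a_6=3, p_6 = 3*10654 + 4787 = 36749, q_6 = 3*365 + 164 = 1259.
  i=7: a_7=5, p_7 = 5*36749 + 10654 = 194399, q_7 = 5*1259 + 365 = 6660.
Check: 194399^2 - 852*6660^2 = 37790971201 - 37790971200 = 1, so (x, y) = (194399, 6660) solves the equation, and by the theorem it is the least positive solution.

(x, y) = (194399, 6660)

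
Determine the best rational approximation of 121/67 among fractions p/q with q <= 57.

Expand x = 121/67 as a continued fraction with the Euclidean algorithm:
  121 = 1*67 + 54, so a_0 = 1.
  67 = 1*54 + 13, so a_1 = 1.
  54 = 4*13 + 2, so a_2 = 4.
  13 = 6*2 + 1, so a_3 = 6.
  2 = 2*1 + 0, so a_4 = 2.
so x = [1; 1, 4, 6, 2].
Convergents (p_i = a_i*p_{i-1} + p_{i-2}, q_i = a_i*q_{i-1} + q_{i-2} with p_{-2}=0, p_{-1}=1, q_{-2}=1, q_{-1}=0), until the denominator exceeds 57:
  i=0: a_0=1, p_0 = 1*1 + 0 = 1, q_0 = 1*0 + 1 = 1.
  i=1: a_1=1, p_1 = 1*1 + 1 = 2, q_1 = 1*1 + 0 = 1.
  i=2: a_2=4, p_2 = 4*2 + 1 = 9, q_2 = 4*1 + 1 = 5.
  i=3: a_3=6, p_3 = 6*9 + 2 = 56, q_3 = 6*5 + 1 = 31.
  i=4: a_4=2, p_4 = 2*56 + 9 = 121, q_4 = 2*31 + 5 = 67.
q_4 = 67 > 57, so the last convergent with denominator <= 57 is p_3/q_3 = 56/31.
The closest fraction with denominator <= 57 is either p_3/q_3 or the intermediate fraction (k*p_3 + p_2)/(k*q_3 + q_2) with the largest k >= 1 whose denominator stays <= 57; these approach x as k grows, and every other convergent or intermediate fraction in range is farther away.
Largest k: floor((57 - q_2)/q_3) = floor((57 - 5)/31) = 1.
That gives (1*56 + 9)/(1*31 + 5) = 65/36.
Compare the errors: |x - 56/31| = |121*31 - 56*67|/(67*31) = 1/2077, and |x - 65/36| = |121*36 - 65*67|/(67*36) = 1/2412.
Cross-multiplying, 1*2077 = 2077 < 2412 = 1*2412, so 1/2412 is smaller: the intermediate fraction 65/36 is closer to x than 56/31.

65/36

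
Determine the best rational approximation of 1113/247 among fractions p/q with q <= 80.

Expand x = 1113/247 as a continued fraction with the Euclidean algorithm:
  1113 = 4*247 + 125, so a_0 = 4.
  247 = 1*125 + 122, so a_1 = 1.
  125 = 1*122 + 3, so a_2 = 1.
  122 = 40*3 + 2, so a_3 = 40.
  3 = 1*2 + 1, so a_4 = 1.
  2 = 2*1 + 0, so a_5 = 2.
so x = [4; 1, 1, 40, 1, 2].
Convergents (p_i = a_i*p_{i-1} + p_{i-2}, q_i = a_i*q_{i-1} + q_{i-2} with p_{-2}=0, p_{-1}=1, q_{-2}=1, q_{-1}=0), until the denominator exceeds 80:
  i=0: a_0=4, p_0 = 4*1 + 0 = 4, q_0 = 4*0 + 1 = 1.
  i=1: a_1=1, p_1 = 1*4 + 1 = 5, q_1 = 1*1 + 0 = 1.
  i=2: a_2=1, p_2 = 1*5 + 4 = 9, q_2 = 1*1 + 1 = 2.
  i=3: a_3=40, p_3 = 40*9 + 5 = 365, q_3 = 40*2 + 1 = 81.
q_3 = 81 > 80, so the last convergent with denominator <= 80 is p_2/q_2 = 9/2.
The closest fraction with denominator <= 80 is either p_2/q_2 or the intermediate fraction (k*p_2 + p_1)/(k*q_2 + q_1) with the largest k >= 1 whose denominator stays <= 80; these approach x as k grows, and every other convergent or intermediate fraction in range is farther away.
Largest k: floor((80 - q_1)/q_2) = floor((80 - 1)/2) = 39.
That gives (39*9 + 5)/(39*2 + 1) = 356/79.
Compare the errors: |x - 9/2| = |1113*2 - 9*247|/(247*2) = 3/494, and |x - 356/79| = |1113*79 - 356*247|/(247*79) = 5/19513.
Cross-multiplying, 5*494 = 2470 < 58539 = 3*19513, so 5/19513 is smaller: the intermediate fraction 356/79 is closer to x than 9/2.

356/79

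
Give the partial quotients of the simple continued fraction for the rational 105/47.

[2; 4, 3, 1, 2]

Run the Euclidean algorithm on 105 and 47; the successive quotients are the partial quotients a_0, a_1, ... (each step inverts the fractional part left over by the previous one):
  105 = 2*47 + 11, so a_0 = 2.
  47 = 4*11 + 3, so a_1 = 4.
  11 = 3*3 + 2, so a_2 = 3.
  3 = 1*2 + 1, so a_3 = 1.
  2 = 2*1 + 0, so a_4 = 2.
The remainder reaches 0 after 5 divisions, so the expansion has 5 partial quotients, read off in order.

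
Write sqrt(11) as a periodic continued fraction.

Write x_i = (sqrt(11) + m_i)/d_i with (m_0, d_0) = (0, 1). a_0 = floor(sqrt(11)) = 3, since 3^2 = 9 <= 11 < 16 = 4^2.
Iterate m_{i+1} = d_i*a_i - m_i, d_{i+1} = (11 - m_{i+1}^2)/d_i, a_{i+1} = floor((a_0 + m_{i+1})/d_{i+1}):
  m_1 = 1*3 - 0 = 3, d_1 = (11 - 3^2)/1 = 2/1 = 2, a_1 = floor((3 + 3)/2) = 3.
  m_2 = 2*3 - 3 = 3, d_2 = (11 - 3^2)/2 = 2/2 = 1, a_2 = floor((3 + 3)/1) = 6.
  m_3 = 1*6 - 3 = 3, d_3 = (11 - 3^2)/1 = 2/1 = 2: (m_3, d_3) = (m_1, d_1) = (3, 2), so from here the quotients repeat a_1, a_2; the period length is 2.
Hence the expansion of sqrt(11) is a_0 = 3 followed by the repeating block 3, 6 (period 2).

[3; (3, 6)]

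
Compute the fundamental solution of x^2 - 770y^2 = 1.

(x, y) = (111, 4)

First expand sqrt(770) as a continued fraction. With x_i = (sqrt(770) + m_i)/d_i and (m_0, d_0) = (0, 1): a_0 = floor(sqrt(770)) = 27, since 27^2 = 729 <= 770 < 784 = 28^2.
Iterate m_{i+1} = d_i*a_i - m_i, d_{i+1} = (770 - m_{i+1}^2)/d_i, a_{i+1} = floor((a_0 + m_{i+1})/d_{i+1}):
  m_1 = 1*27 - 0 = 27, d_1 = (770 - 27^2)/1 = 41/1 = 41, a_1 = floor((27 + 27)/41) = 1.
  m_2 = 41*1 - 27 = 14, d_2 = (770 - 14^2)/41 = 574/41 = 14, a_2 = floor((27 + 14)/14) = 2.
  m_3 = 14*2 - 14 = 14, d_3 = (770 - 14^2)/14 = 574/14 = 41, a_3 = floor((27 + 14)/41) = 1.
  m_4 = 41*1 - 14 = 27, d_4 = (770 - 27^2)/41 = 41/41 = 1, a_4 = floor((27 + 27)/1) = 54.
  m_5 = 1*54 - 27 = 27, d_5 = (770 - 27^2)/1 = 41/1 = 41: (m_5, d_5) = (m_1, d_1) = (27, 41), so from here the quotients repeat a_1, ..., a_4; the period length is 4.
So sqrt(770) = [27; (1, 2, 1, 54)] with period length k = 4.
k is even, so the fundamental solution of x^2 - 770y^2 = 1 is (p_{k-1}, q_{k-1}) = (p_3, q_3); compute convergents through index 3.
Convergents (p_i = a_i*p_{i-1} + p_{i-2}, q_i = a_i*q_{i-1} + q_{i-2} with p_{-2}=0, p_{-1}=1, q_{-2}=1, q_{-1}=0):
  i=0: a_0=27, p_0 = 27*1 + 0 = 27, q_0 = 27*0 + 1 = 1.
  i=1: a_1=1, p_1 = 1*27 + 1 = 28, q_1 = 1*1 + 0 = 1.
  i=2: a_2=2, p_2 = 2*28 + 27 = 83, q_2 = 2*1 + 1 = 3.
  i=3: a_3=1, p_3 = 1*83 + 28 = 111, q_3 = 1*3 + 1 = 4.
Check: 111^2 - 770*4^2 = 12321 - 12320 = 1, so (x, y) = (111, 4) solves the equation, and by the theorem it is the least positive solution.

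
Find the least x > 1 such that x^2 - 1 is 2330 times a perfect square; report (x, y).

(x, y) = (87463539, 1811962)

First expand sqrt(2330) as a continued fraction. With x_i = (sqrt(2330) + m_i)/d_i and (m_0, d_0) = (0, 1): a_0 = floor(sqrt(2330)) = 48, since 48^2 = 2304 <= 2330 < 2401 = 49^2.
Iterate m_{i+1} = d_i*a_i - m_i, d_{i+1} = (2330 - m_{i+1}^2)/d_i, a_{i+1} = floor((a_0 + m_{i+1})/d_{i+1}):
  m_1 = 1*48 - 0 = 48, d_1 = (2330 - 48^2)/1 = 26/1 = 26, a_1 = floor((48 + 48)/26) = 3.
  m_2 = 26*3 - 48 = 30, d_2 = (2330 - 30^2)/26 = 1430/26 = 55, a_2 = floor((48 + 30)/55) = 1.
  m_3 = 55*1 - 30 = 25, d_3 = (2330 - 25^2)/55 = 1705/55 = 31, a_3 = floor((48 + 25)/31) = 2.
  m_4 = 31*2 - 25 = 37, d_4 = (2330 - 37^2)/31 = 961/31 = 31, a_4 = floor((48 + 37)/31) = 2.
  m_5 = 31*2 - 37 = 25, d_5 = (2330 - 25^2)/31 = 1705/31 = 55, a_5 = floor((48 + 25)/55) = 1.
  m_6 = 55*1 - 25 = 30, d_6 = (2330 - 30^2)/55 = 1430/55 = 26, a_6 = floor((48 + 30)/26) = 3.
  m_7 = 26*3 - 30 = 48, d_7 = (2330 - 48^2)/26 = 26/26 = 1, a_7 = floor((48 + 48)/1) = 96.
  m_8 = 1*96 - 48 = 48, d_8 = (2330 - 48^2)/1 = 26/1 = 26: (m_8, d_8) = (m_1, d_1) = (48, 26), so from here the quotients repeat a_1, ..., a_7; the period length is 7.
So sqrt(2330) = [48; (3, 1, 2, 2, 1, 3, 96)] with period length k = 7.
k is odd, so (p_{k-1}, q_{k-1}) only solves x^2 - 2330y^2 = -1 and the fundamental solution of x^2 - 2330y^2 = 1 is (p_{2k-1}, q_{2k-1}) = (p_13, q_13); compute convergents through index 13, running through the period twice.
Convergents (p_i = a_i*p_{i-1} + p_{i-2}, q_i = a_i*q_{i-1} + q_{i-2} with p_{-2}=0, p_{-1}=1, q_{-2}=1, q_{-1}=0):
  i=0: a_0=48, p_0 = 48*1 + 0 = 48, q_0 = 48*0 + 1 = 1.
  i=1: a_1=3, p_1 = 3*48 + 1 = 145, q_1 = 3*1 + 0 = 3.
  i=2: a_2=1, p_2 = 1*145 + 48 = 193, q_2 = 1*3 + 1 = 4.
  i=3: a_3=2, p_3 = 2*193 + 145 = 531, q_3 = 2*4 + 3 = 11.
  i=4: a_4=2, p_4 = 2*531 + 193 = 1255, q_4 = 2*11 + 4 = 26.
  i=5: a_5=1, p_5 = 1*1255 + 531 = 1786, q_5 = 1*26 + 11 = 37.
  i=6: a_6=3, p_6 = 3*1786 + 1255 = 6613, q_6 = 3*37 + 26 = 137.
  i=7: a_7=96, p_7 = 96*6613 + 1786 = 636634, q_7 = 96*137 + 37 = 13189.
  i=8: a_8=3, p_8 = 3*636634 + 6613 = 1916515, q_8 = 3*13189 + 137 = 39704.
  i=9: a_9=1, p_9 = 1*1916515 + 636634 = 2553149, q_9 = 1*39704 + 13189 = 52893.
  i=10: a_10=2, p_10 = 2*2553149 + 1916515 = 7022813, q_10 = 2*52893 + 39704 = 145490.
  i=11: a_11=2, p_11 = 2*7022813 + 2553149 = 16598775, q_11 = 2*145490 + 52893 = 343873.
  i=12: a_12=1, p_12 = 1*16598775 + 7022813 = 23621588, q_12 = 1*343873 + 145490 = 489363.
  i=13: a_13=3, p_13 = 3*23621588 + 16598775 = 87463539, q_13 = 3*489363 + 343873 = 1811962.
Indeed p_6^2 - 2330*q_6^2 = 43731769 - 43731770 = -1, not +1.
Check: 87463539^2 - 2330*1811962^2 = 7649870654404521 - 7649870654404520 = 1, so (x, y) = (87463539, 1811962) solves the equation, and by the theorem it is the least positive solution.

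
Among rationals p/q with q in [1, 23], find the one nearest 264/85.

59/19

Expand x = 264/85 as a continued fraction with the Euclidean algorithm:
  264 = 3*85 + 9, so a_0 = 3.
  85 = 9*9 + 4, so a_1 = 9.
  9 = 2*4 + 1, so a_2 = 2.
  4 = 4*1 + 0, so a_3 = 4.
so x = [3; 9, 2, 4].
Convergents (p_i = a_i*p_{i-1} + p_{i-2}, q_i = a_i*q_{i-1} + q_{i-2} with p_{-2}=0, p_{-1}=1, q_{-2}=1, q_{-1}=0), until the denominator exceeds 23:
  i=0: a_0=3, p_0 = 3*1 + 0 = 3, q_0 = 3*0 + 1 = 1.
  i=1: a_1=9, p_1 = 9*3 + 1 = 28, q_1 = 9*1 + 0 = 9.
  i=2: a_2=2, p_2 = 2*28 + 3 = 59, q_2 = 2*9 + 1 = 19.
  i=3: a_3=4, p_3 = 4*59 + 28 = 264, q_3 = 4*19 + 9 = 85.
q_3 = 85 > 23, so the last convergent with denominator <= 23 is p_2/q_2 = 59/19.
The closest fraction with denominator <= 23 is either p_2/q_2 or the intermediate fraction (k*p_2 + p_1)/(k*q_2 + q_1) with the largest k >= 1 whose denominator stays <= 23; these approach x as k grows, and every other convergent or intermediate fraction in range is farther away.
Largest k: floor((23 - q_1)/q_2) = floor((23 - 9)/19) = 0.
Since k = 0, no intermediate fraction beyond p_2/q_2 has denominator <= 23, so the convergent 59/19 is the closest (its error is |264*19 - 59*85|/(85*19) = 1/1615).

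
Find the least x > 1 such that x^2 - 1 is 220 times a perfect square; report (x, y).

First expand sqrt(220) as a continued fraction. With x_i = (sqrt(220) + m_i)/d_i and (m_0, d_0) = (0, 1): a_0 = floor(sqrt(220)) = 14, since 14^2 = 196 <= 220 < 225 = 15^2.
Iterate m_{i+1} = d_i*a_i - m_i, d_{i+1} = (220 - m_{i+1}^2)/d_i, a_{i+1} = floor((a_0 + m_{i+1})/d_{i+1}):
  m_1 = 1*14 - 0 = 14, d_1 = (220 - 14^2)/1 = 24/1 = 24, a_1 = floor((14 + 14)/24) = 1.
  m_2 = 24*1 - 14 = 10, d_2 = (220 - 10^2)/24 = 120/24 = 5, a_2 = floor((14 + 10)/5) = 4.
  m_3 = 5*4 - 10 = 10, d_3 = (220 - 10^2)/5 = 120/5 = 24, a_3 = floor((14 + 10)/24) = 1.
  m_4 = 24*1 - 10 = 14, d_4 = (220 - 14^2)/24 = 24/24 = 1, a_4 = floor((14 + 14)/1) = 28.
  m_5 = 1*28 - 14 = 14, d_5 = (220 - 14^2)/1 = 24/1 = 24: (m_5, d_5) = (m_1, d_1) = (14, 24), so from here the quotients repeat a_1, ..., a_4; the period length is 4.
So sqrt(220) = [14; (1, 4, 1, 28)] with period length k = 4.
k is even, so the fundamental solution of x^2 - 220y^2 = 1 is (p_{k-1}, q_{k-1}) = (p_3, q_3); compute convergents through index 3.
Convergents (p_i = a_i*p_{i-1} + p_{i-2}, q_i = a_i*q_{i-1} + q_{i-2} with p_{-2}=0, p_{-1}=1, q_{-2}=1, q_{-1}=0):
  i=0: a_0=14, p_0 = 14*1 + 0 = 14, q_0 = 14*0 + 1 = 1.
  i=1: a_1=1, p_1 = 1*14 + 1 = 15, q_1 = 1*1 + 0 = 1.
  i=2: a_2=4, p_2 = 4*15 + 14 = 74, q_2 = 4*1 + 1 = 5.
  i=3: a_3=1, p_3 = 1*74 + 15 = 89, q_3 = 1*5 + 1 = 6.
Check: 89^2 - 220*6^2 = 7921 - 7920 = 1, so (x, y) = (89, 6) solves the equation, and by the theorem it is the least positive solution.

(x, y) = (89, 6)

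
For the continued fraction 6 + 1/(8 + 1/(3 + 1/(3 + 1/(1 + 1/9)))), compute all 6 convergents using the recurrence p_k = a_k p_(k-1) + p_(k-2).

6/1, 49/8, 153/25, 508/83, 661/108, 6457/1055

Using the convergent recurrence p_i = a_i*p_{i-1} + p_{i-2}, q_i = a_i*q_{i-1} + q_{i-2} with p_{-2}=0, p_{-1}=1, q_{-2}=1, q_{-1}=0:
  i=0: a_0=6, p_0 = 6*1 + 0 = 6, q_0 = 6*0 + 1 = 1.
  i=1: a_1=8, p_1 = 8*6 + 1 = 49, q_1 = 8*1 + 0 = 8.
  i=2: a_2=3, p_2 = 3*49 + 6 = 153, q_2 = 3*8 + 1 = 25.
  i=3: a_3=3, p_3 = 3*153 + 49 = 508, q_3 = 3*25 + 8 = 83.
  i=4: a_4=1, p_4 = 1*508 + 153 = 661, q_4 = 1*83 + 25 = 108.
  i=5: a_5=9, p_5 = 9*661 + 508 = 6457, q_5 = 9*108 + 83 = 1055.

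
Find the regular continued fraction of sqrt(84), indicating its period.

Write x_i = (sqrt(84) + m_i)/d_i with (m_0, d_0) = (0, 1). a_0 = floor(sqrt(84)) = 9, since 9^2 = 81 <= 84 < 100 = 10^2.
Iterate m_{i+1} = d_i*a_i - m_i, d_{i+1} = (84 - m_{i+1}^2)/d_i, a_{i+1} = floor((a_0 + m_{i+1})/d_{i+1}):
  m_1 = 1*9 - 0 = 9, d_1 = (84 - 9^2)/1 = 3/1 = 3, a_1 = floor((9 + 9)/3) = 6.
  m_2 = 3*6 - 9 = 9, d_2 = (84 - 9^2)/3 = 3/3 = 1, a_2 = floor((9 + 9)/1) = 18.
  m_3 = 1*18 - 9 = 9, d_3 = (84 - 9^2)/1 = 3/1 = 3: (m_3, d_3) = (m_1, d_1) = (9, 3), so from here the quotients repeat a_1, a_2; the period length is 2.
Hence the expansion of sqrt(84) is a_0 = 9 followed by the repeating block 6, 18 (period 2).

[9; (6, 18)]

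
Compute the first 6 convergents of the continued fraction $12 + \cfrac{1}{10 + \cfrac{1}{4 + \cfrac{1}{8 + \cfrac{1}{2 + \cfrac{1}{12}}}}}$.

Using the convergent recurrence p_i = a_i*p_{i-1} + p_{i-2}, q_i = a_i*q_{i-1} + q_{i-2} with p_{-2}=0, p_{-1}=1, q_{-2}=1, q_{-1}=0:
  i=0: a_0=12, p_0 = 12*1 + 0 = 12, q_0 = 12*0 + 1 = 1.
  i=1: a_1=10, p_1 = 10*12 + 1 = 121, q_1 = 10*1 + 0 = 10.
  i=2: a_2=4, p_2 = 4*121 + 12 = 496, q_2 = 4*10 + 1 = 41.
  i=3: a_3=8, p_3 = 8*496 + 121 = 4089, q_3 = 8*41 + 10 = 338.
  i=4: a_4=2, p_4 = 2*4089 + 496 = 8674, q_4 = 2*338 + 41 = 717.
  i=5: a_5=12, p_5 = 12*8674 + 4089 = 108177, q_5 = 12*717 + 338 = 8942.

12/1, 121/10, 496/41, 4089/338, 8674/717, 108177/8942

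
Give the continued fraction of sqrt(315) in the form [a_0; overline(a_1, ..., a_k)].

[17; overline(1, 2, 1, 34)]

Write x_i = (sqrt(315) + m_i)/d_i with (m_0, d_0) = (0, 1). a_0 = floor(sqrt(315)) = 17, since 17^2 = 289 <= 315 < 324 = 18^2.
Iterate m_{i+1} = d_i*a_i - m_i, d_{i+1} = (315 - m_{i+1}^2)/d_i, a_{i+1} = floor((a_0 + m_{i+1})/d_{i+1}):
  m_1 = 1*17 - 0 = 17, d_1 = (315 - 17^2)/1 = 26/1 = 26, a_1 = floor((17 + 17)/26) = 1.
  m_2 = 26*1 - 17 = 9, d_2 = (315 - 9^2)/26 = 234/26 = 9, a_2 = floor((17 + 9)/9) = 2.
  m_3 = 9*2 - 9 = 9, d_3 = (315 - 9^2)/9 = 234/9 = 26, a_3 = floor((17 + 9)/26) = 1.
  m_4 = 26*1 - 9 = 17, d_4 = (315 - 17^2)/26 = 26/26 = 1, a_4 = floor((17 + 17)/1) = 34.
  m_5 = 1*34 - 17 = 17, d_5 = (315 - 17^2)/1 = 26/1 = 26: (m_5, d_5) = (m_1, d_1) = (17, 26), so from here the quotients repeat a_1, ..., a_4; the period length is 4.
Hence the expansion of sqrt(315) is a_0 = 17 followed by the repeating block 1, 2, 1, 34 (period 4).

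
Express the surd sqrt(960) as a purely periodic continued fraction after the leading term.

[30; (1, 60)]

Write x_i = (sqrt(960) + m_i)/d_i with (m_0, d_0) = (0, 1). a_0 = floor(sqrt(960)) = 30, since 30^2 = 900 <= 960 < 961 = 31^2.
Iterate m_{i+1} = d_i*a_i - m_i, d_{i+1} = (960 - m_{i+1}^2)/d_i, a_{i+1} = floor((a_0 + m_{i+1})/d_{i+1}):
  m_1 = 1*30 - 0 = 30, d_1 = (960 - 30^2)/1 = 60/1 = 60, a_1 = floor((30 + 30)/60) = 1.
  m_2 = 60*1 - 30 = 30, d_2 = (960 - 30^2)/60 = 60/60 = 1, a_2 = floor((30 + 30)/1) = 60.
  m_3 = 1*60 - 30 = 30, d_3 = (960 - 30^2)/1 = 60/1 = 60: (m_3, d_3) = (m_1, d_1) = (30, 60), so from here the quotients repeat a_1, a_2; the period length is 2.
Hence the expansion of sqrt(960) is a_0 = 30 followed by the repeating block 1, 60 (period 2).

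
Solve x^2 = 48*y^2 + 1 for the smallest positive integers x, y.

First expand sqrt(48) as a continued fraction. With x_i = (sqrt(48) + m_i)/d_i and (m_0, d_0) = (0, 1): a_0 = floor(sqrt(48)) = 6, since 6^2 = 36 <= 48 < 49 = 7^2.
Iterate m_{i+1} = d_i*a_i - m_i, d_{i+1} = (48 - m_{i+1}^2)/d_i, a_{i+1} = floor((a_0 + m_{i+1})/d_{i+1}):
  m_1 = 1*6 - 0 = 6, d_1 = (48 - 6^2)/1 = 12/1 = 12, a_1 = floor((6 + 6)/12) = 1.
  m_2 = 12*1 - 6 = 6, d_2 = (48 - 6^2)/12 = 12/12 = 1, a_2 = floor((6 + 6)/1) = 12.
  m_3 = 1*12 - 6 = 6, d_3 = (48 - 6^2)/1 = 12/1 = 12: (m_3, d_3) = (m_1, d_1) = (6, 12), so from here the quotients repeat a_1, a_2; the period length is 2.
So sqrt(48) = [6; (1, 12)] with period length k = 2.
k is even, so the fundamental solution of x^2 - 48y^2 = 1 is (p_{k-1}, q_{k-1}) = (p_1, q_1); compute convergents through index 1.
Convergents (p_i = a_i*p_{i-1} + p_{i-2}, q_i = a_i*q_{i-1} + q_{i-2} with p_{-2}=0, p_{-1}=1, q_{-2}=1, q_{-1}=0):
  i=0: a_0=6, p_0 = 6*1 + 0 = 6, q_0 = 6*0 + 1 = 1.
  i=1: a_1=1, p_1 = 1*6 + 1 = 7, q_1 = 1*1 + 0 = 1.
Check: 7^2 - 48*1^2 = 49 - 48 = 1, so (x, y) = (7, 1) solves the equation, and by the theorem it is the least positive solution.

(x, y) = (7, 1)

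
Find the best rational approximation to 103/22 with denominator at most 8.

Expand x = 103/22 as a continued fraction with the Euclidean algorithm:
  103 = 4*22 + 15, so a_0 = 4.
  22 = 1*15 + 7, so a_1 = 1.
  15 = 2*7 + 1, so a_2 = 2.
  7 = 7*1 + 0, so a_3 = 7.
so x = [4; 1, 2, 7].
Convergents (p_i = a_i*p_{i-1} + p_{i-2}, q_i = a_i*q_{i-1} + q_{i-2} with p_{-2}=0, p_{-1}=1, q_{-2}=1, q_{-1}=0), until the denominator exceeds 8:
  i=0: a_0=4, p_0 = 4*1 + 0 = 4, q_0 = 4*0 + 1 = 1.
  i=1: a_1=1, p_1 = 1*4 + 1 = 5, q_1 = 1*1 + 0 = 1.
  i=2: a_2=2, p_2 = 2*5 + 4 = 14, q_2 = 2*1 + 1 = 3.
  i=3: a_3=7, p_3 = 7*14 + 5 = 103, q_3 = 7*3 + 1 = 22.
q_3 = 22 > 8, so the last convergent with denominator <= 8 is p_2/q_2 = 14/3.
The closest fraction with denominator <= 8 is either p_2/q_2 or the intermediate fraction (k*p_2 + p_1)/(k*q_2 + q_1) with the largest k >= 1 whose denominator stays <= 8; these approach x as k grows, and every other convergent or intermediate fraction in range is farther away.
Largest k: floor((8 - q_1)/q_2) = floor((8 - 1)/3) = 2.
That gives (2*14 + 5)/(2*3 + 1) = 33/7.
Compare the errors: |x - 14/3| = |103*3 - 14*22|/(22*3) = 1/66, and |x - 33/7| = |103*7 - 33*22|/(22*7) = 5/154.
Cross-multiplying, 1*154 = 154 < 330 = 5*66, so 1/66 is smaller: the convergent 14/3 is closer to x than 33/7.

14/3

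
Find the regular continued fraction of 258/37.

Run the Euclidean algorithm on 258 and 37; the successive quotients are the partial quotients a_0, a_1, ... (each step inverts the fractional part left over by the previous one):
  258 = 6*37 + 36, so a_0 = 6.
  37 = 1*36 + 1, so a_1 = 1.
  36 = 36*1 + 0, so a_2 = 36.
The remainder reaches 0 after 3 divisions, so the expansion has 3 partial quotients, read off in order.

[6; 1, 36]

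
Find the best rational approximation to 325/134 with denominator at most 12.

17/7

Expand x = 325/134 as a continued fraction with the Euclidean algorithm:
  325 = 2*134 + 57, so a_0 = 2.
  134 = 2*57 + 20, so a_1 = 2.
  57 = 2*20 + 17, so a_2 = 2.
  20 = 1*17 + 3, so a_3 = 1.
  17 = 5*3 + 2, so a_4 = 5.
  3 = 1*2 + 1, so a_5 = 1.
  2 = 2*1 + 0, so a_6 = 2.
so x = [2; 2, 2, 1, 5, 1, 2].
Convergents (p_i = a_i*p_{i-1} + p_{i-2}, q_i = a_i*q_{i-1} + q_{i-2} with p_{-2}=0, p_{-1}=1, q_{-2}=1, q_{-1}=0), until the denominator exceeds 12:
  i=0: a_0=2, p_0 = 2*1 + 0 = 2, q_0 = 2*0 + 1 = 1.
  i=1: a_1=2, p_1 = 2*2 + 1 = 5, q_1 = 2*1 + 0 = 2.
  i=2: a_2=2, p_2 = 2*5 + 2 = 12, q_2 = 2*2 + 1 = 5.
  i=3: a_3=1, p_3 = 1*12 + 5 = 17, q_3 = 1*5 + 2 = 7.
  i=4: a_4=5, p_4 = 5*17 + 12 = 97, q_4 = 5*7 + 5 = 40.
q_4 = 40 > 12, so the last convergent with denominator <= 12 is p_3/q_3 = 17/7.
The closest fraction with denominator <= 12 is either p_3/q_3 or the intermediate fraction (k*p_3 + p_2)/(k*q_3 + q_2) with the largest k >= 1 whose denominator stays <= 12; these approach x as k grows, and every other convergent or intermediate fraction in range is farther away.
Largest k: floor((12 - q_2)/q_3) = floor((12 - 5)/7) = 1.
That gives (1*17 + 12)/(1*7 + 5) = 29/12.
Compare the errors: |x - 17/7| = |325*7 - 17*134|/(134*7) = 3/938, and |x - 29/12| = |325*12 - 29*134|/(134*12) = 14/1608.
Cross-multiplying, 3*1608 = 4824 < 13132 = 14*938, so 3/938 is smaller: the convergent 17/7 is closer to x than 29/12.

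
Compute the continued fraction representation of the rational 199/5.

Run the Euclidean algorithm on 199 and 5; the successive quotients are the partial quotients a_0, a_1, ... (each step inverts the fractional part left over by the previous one):
  199 = 39*5 + 4, so a_0 = 39.
  5 = 1*4 + 1, so a_1 = 1.
  4 = 4*1 + 0, so a_2 = 4.
The remainder reaches 0 after 3 divisions, so the expansion has 3 partial quotients, read off in order.

[39; 1, 4]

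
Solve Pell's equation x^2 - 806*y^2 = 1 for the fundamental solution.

First expand sqrt(806) as a continued fraction. With x_i = (sqrt(806) + m_i)/d_i and (m_0, d_0) = (0, 1): a_0 = floor(sqrt(806)) = 28, since 28^2 = 784 <= 806 < 841 = 29^2.
Iterate m_{i+1} = d_i*a_i - m_i, d_{i+1} = (806 - m_{i+1}^2)/d_i, a_{i+1} = floor((a_0 + m_{i+1})/d_{i+1}):
  m_1 = 1*28 - 0 = 28, d_1 = (806 - 28^2)/1 = 22/1 = 22, a_1 = floor((28 + 28)/22) = 2.
  m_2 = 22*2 - 28 = 16, d_2 = (806 - 16^2)/22 = 550/22 = 25, a_2 = floor((28 + 16)/25) = 1.
  m_3 = 25*1 - 16 = 9, d_3 = (806 - 9^2)/25 = 725/25 = 29, a_3 = floor((28 + 9)/29) = 1.
  m_4 = 29*1 - 9 = 20, d_4 = (806 - 20^2)/29 = 406/29 = 14, a_4 = floor((28 + 20)/14) = 3.
  m_5 = 14*3 - 20 = 22, d_5 = (806 - 22^2)/14 = 322/14 = 23, a_5 = floor((28 + 22)/23) = 2.
  m_6 = 23*2 - 22 = 24, d_6 = (806 - 24^2)/23 = 230/23 = 10, a_6 = floor((28 + 24)/10) = 5.
  m_7 = 10*5 - 24 = 26, d_7 = (806 - 26^2)/10 = 130/10 = 13, a_7 = floor((28 + 26)/13) = 4.
  m_8 = 13*4 - 26 = 26, d_8 = (806 - 26^2)/13 = 130/13 = 10, a_8 = floor((28 + 26)/10) = 5.
  m_9 = 10*5 - 26 = 24, d_9 = (806 - 24^2)/10 = 230/10 = 23, a_9 = floor((28 + 24)/23) = 2.
  m_10 = 23*2 - 24 = 22, d_10 = (806 - 22^2)/23 = 322/23 = 14, a_10 = floor((28 + 22)/14) = 3.
  m_11 = 14*3 - 22 = 20, d_11 = (806 - 20^2)/14 = 406/14 = 29, a_11 = floor((28 + 20)/29) = 1.
  m_12 = 29*1 - 20 = 9, d_12 = (806 - 9^2)/29 = 725/29 = 25, a_12 = floor((28 + 9)/25) = 1.
  m_13 = 25*1 - 9 = 16, d_13 = (806 - 16^2)/25 = 550/25 = 22, a_13 = floor((28 + 16)/22) = 2.
  m_14 = 22*2 - 16 = 28, d_14 = (806 - 28^2)/22 = 22/22 = 1, a_14 = floor((28 + 28)/1) = 56.
  m_15 = 1*56 - 28 = 28, d_15 = (806 - 28^2)/1 = 22/1 = 22: (m_15, d_15) = (m_1, d_1) = (28, 22), so from here the quotients repeat a_1, ..., a_14; the period length is 14.
So sqrt(806) = [28; (2, 1, 1, 3, 2, 5, 4, 5, 2, 3, 1, 1, 2, 56)] with period length k = 14.
k is even, so the fundamental solution of x^2 - 806y^2 = 1 is (p_{k-1}, q_{k-1}) = (p_13, q_13); compute convergents through index 13.
Convergents (p_i = a_i*p_{i-1} + p_{i-2}, q_i = a_i*q_{i-1} + q_{i-2} with p_{-2}=0, p_{-1}=1, q_{-2}=1, q_{-1}=0):
  i=0: a_0=28, p_0 = 28*1 + 0 = 28, q_0 = 28*0 + 1 = 1.
  i=1: a_1=2, p_1 = 2*28 + 1 = 57, q_1 = 2*1 + 0 = 2.
  i=2: a_2=1, p_2 = 1*57 + 28 = 85, q_2 = 1*2 + 1 = 3.
  i=3: a_3=1, p_3 = 1*85 + 57 = 142, q_3 = 1*3 + 2 = 5.
  i=4: a_4=3, p_4 = 3*142 + 85 = 511, q_4 = 3*5 + 3 = 18.
  i=5: a_5=2, p_5 = 2*511 + 142 = 1164, q_5 = 2*18 + 5 = 41.
  i=6: a_6=5, p_6 = 5*1164 + 511 = 6331, q_6 = 5*41 + 18 = 223.
  i=7: a_7=4, p_7 = 4*6331 + 1164 = 26488, q_7 = 4*223 + 41 = 933.
  i=8: a_8=5, p_8 = 5*26488 + 6331 = 138771, q_8 = 5*933 + 223 = 4888.
  i=9: a_9=2, p_9 = 2*138771 + 26488 = 304030, q_9 = 2*4888 + 933 = 10709.
  i=10: a_10=3, p_10 = 3*304030 + 138771 = 1050861, q_10 = 3*10709 + 4888 = 37015.
  i=11: a_11=1, p_11 = 1*1050861 + 304030 = 1354891, q_11 = 1*37015 + 10709 = 47724.
  i=12: a_12=1, p_12 = 1*1354891 + 1050861 = 2405752, q_12 = 1*47724 + 37015 = 84739.
  i=13: a_13=2, p_13 = 2*2405752 + 1354891 = 6166395, q_13 = 2*84739 + 47724 = 217202.
Check: 6166395^2 - 806*217202^2 = 38024427296025 - 38024427296024 = 1, so (x, y) = (6166395, 217202) solves the equation, and by the theorem it is the least positive solution.

(x, y) = (6166395, 217202)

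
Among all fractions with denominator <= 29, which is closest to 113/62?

31/17

Expand x = 113/62 as a continued fraction with the Euclidean algorithm:
  113 = 1*62 + 51, so a_0 = 1.
  62 = 1*51 + 11, so a_1 = 1.
  51 = 4*11 + 7, so a_2 = 4.
  11 = 1*7 + 4, so a_3 = 1.
  7 = 1*4 + 3, so a_4 = 1.
  4 = 1*3 + 1, so a_5 = 1.
  3 = 3*1 + 0, so a_6 = 3.
so x = [1; 1, 4, 1, 1, 1, 3].
Convergents (p_i = a_i*p_{i-1} + p_{i-2}, q_i = a_i*q_{i-1} + q_{i-2} with p_{-2}=0, p_{-1}=1, q_{-2}=1, q_{-1}=0), until the denominator exceeds 29:
  i=0: a_0=1, p_0 = 1*1 + 0 = 1, q_0 = 1*0 + 1 = 1.
  i=1: a_1=1, p_1 = 1*1 + 1 = 2, q_1 = 1*1 + 0 = 1.
  i=2: a_2=4, p_2 = 4*2 + 1 = 9, q_2 = 4*1 + 1 = 5.
  i=3: a_3=1, p_3 = 1*9 + 2 = 11, q_3 = 1*5 + 1 = 6.
  i=4: a_4=1, p_4 = 1*11 + 9 = 20, q_4 = 1*6 + 5 = 11.
  i=5: a_5=1, p_5 = 1*20 + 11 = 31, q_5 = 1*11 + 6 = 17.
  i=6: a_6=3, p_6 = 3*31 + 20 = 113, q_6 = 3*17 + 11 = 62.
q_6 = 62 > 29, so the last convergent with denominator <= 29 is p_5/q_5 = 31/17.
The closest fraction with denominator <= 29 is either p_5/q_5 or the intermediate fraction (k*p_5 + p_4)/(k*q_5 + q_4) with the largest k >= 1 whose denominator stays <= 29; these approach x as k grows, and every other convergent or intermediate fraction in range is farther away.
Largest k: floor((29 - q_4)/q_5) = floor((29 - 11)/17) = 1.
That gives (1*31 + 20)/(1*17 + 11) = 51/28.
Compare the errors: |x - 31/17| = |113*17 - 31*62|/(62*17) = 1/1054, and |x - 51/28| = |113*28 - 51*62|/(62*28) = 2/1736.
Cross-multiplying, 1*1736 = 1736 < 2108 = 2*1054, so 1/1054 is smaller: the convergent 31/17 is closer to x than 51/28.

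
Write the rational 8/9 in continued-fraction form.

[0; 1, 8]

Run the Euclidean algorithm on 8 and 9; the successive quotients are the partial quotients a_0, a_1, ... (each step inverts the fractional part left over by the previous one):
  8 = 0*9 + 8, so a_0 = 0.
  9 = 1*8 + 1, so a_1 = 1.
  8 = 8*1 + 0, so a_2 = 8.
The remainder reaches 0 after 3 divisions, so the expansion has 3 partial quotients, read off in order.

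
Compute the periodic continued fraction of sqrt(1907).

Write x_i = (sqrt(1907) + m_i)/d_i with (m_0, d_0) = (0, 1). a_0 = floor(sqrt(1907)) = 43, since 43^2 = 1849 <= 1907 < 1936 = 44^2.
Iterate m_{i+1} = d_i*a_i - m_i, d_{i+1} = (1907 - m_{i+1}^2)/d_i, a_{i+1} = floor((a_0 + m_{i+1})/d_{i+1}):
  m_1 = 1*43 - 0 = 43, d_1 = (1907 - 43^2)/1 = 58/1 = 58, a_1 = floor((43 + 43)/58) = 1.
  m_2 = 58*1 - 43 = 15, d_2 = (1907 - 15^2)/58 = 1682/58 = 29, a_2 = floor((43 + 15)/29) = 2.
  m_3 = 29*2 - 15 = 43, d_3 = (1907 - 43^2)/29 = 58/29 = 2, a_3 = floor((43 + 43)/2) = 43.
  m_4 = 2*43 - 43 = 43, d_4 = (1907 - 43^2)/2 = 58/2 = 29, a_4 = floor((43 + 43)/29) = 2.
  m_5 = 29*2 - 43 = 15, d_5 = (1907 - 15^2)/29 = 1682/29 = 58, a_5 = floor((43 + 15)/58) = 1.
  m_6 = 58*1 - 15 = 43, d_6 = (1907 - 43^2)/58 = 58/58 = 1, a_6 = floor((43 + 43)/1) = 86.
  m_7 = 1*86 - 43 = 43, d_7 = (1907 - 43^2)/1 = 58/1 = 58: (m_7, d_7) = (m_1, d_1) = (43, 58), so from here the quotients repeat a_1, ..., a_6; the period length is 6.
Hence the expansion of sqrt(1907) is a_0 = 43 followed by the repeating block 1, 2, 43, 2, 1, 86 (period 6).

[43; (1, 2, 43, 2, 1, 86)]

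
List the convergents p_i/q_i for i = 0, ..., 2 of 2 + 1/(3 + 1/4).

2/1, 7/3, 30/13

Using the convergent recurrence p_i = a_i*p_{i-1} + p_{i-2}, q_i = a_i*q_{i-1} + q_{i-2} with p_{-2}=0, p_{-1}=1, q_{-2}=1, q_{-1}=0:
  i=0: a_0=2, p_0 = 2*1 + 0 = 2, q_0 = 2*0 + 1 = 1.
  i=1: a_1=3, p_1 = 3*2 + 1 = 7, q_1 = 3*1 + 0 = 3.
  i=2: a_2=4, p_2 = 4*7 + 2 = 30, q_2 = 4*3 + 1 = 13.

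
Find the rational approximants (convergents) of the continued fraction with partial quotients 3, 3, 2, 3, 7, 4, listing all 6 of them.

3/1, 10/3, 23/7, 79/24, 576/175, 2383/724

Using the convergent recurrence p_i = a_i*p_{i-1} + p_{i-2}, q_i = a_i*q_{i-1} + q_{i-2} with p_{-2}=0, p_{-1}=1, q_{-2}=1, q_{-1}=0:
  i=0: a_0=3, p_0 = 3*1 + 0 = 3, q_0 = 3*0 + 1 = 1.
  i=1: a_1=3, p_1 = 3*3 + 1 = 10, q_1 = 3*1 + 0 = 3.
  i=2: a_2=2, p_2 = 2*10 + 3 = 23, q_2 = 2*3 + 1 = 7.
  i=3: a_3=3, p_3 = 3*23 + 10 = 79, q_3 = 3*7 + 3 = 24.
  i=4: a_4=7, p_4 = 7*79 + 23 = 576, q_4 = 7*24 + 7 = 175.
  i=5: a_5=4, p_5 = 4*576 + 79 = 2383, q_5 = 4*175 + 24 = 724.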